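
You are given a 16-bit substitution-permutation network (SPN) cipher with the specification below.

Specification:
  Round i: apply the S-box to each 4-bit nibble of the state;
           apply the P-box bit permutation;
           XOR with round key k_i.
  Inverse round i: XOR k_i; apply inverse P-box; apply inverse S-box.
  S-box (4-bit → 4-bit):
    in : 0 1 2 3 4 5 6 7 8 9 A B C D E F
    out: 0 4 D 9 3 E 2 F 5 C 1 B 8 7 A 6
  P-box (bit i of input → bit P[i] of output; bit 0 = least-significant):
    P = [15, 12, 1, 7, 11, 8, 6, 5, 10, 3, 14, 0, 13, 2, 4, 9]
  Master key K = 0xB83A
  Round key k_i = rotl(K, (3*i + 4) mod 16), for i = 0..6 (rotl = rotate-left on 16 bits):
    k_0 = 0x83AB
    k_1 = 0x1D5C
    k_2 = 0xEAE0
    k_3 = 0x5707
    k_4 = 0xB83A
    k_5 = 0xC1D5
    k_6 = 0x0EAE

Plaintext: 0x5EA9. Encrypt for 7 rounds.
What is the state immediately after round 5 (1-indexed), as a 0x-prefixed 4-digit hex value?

s_0 = plaintext = 0x5EA9
s_1 = Round(s_0, k_0) = 0x8934
s_2 = Round(s_1, k_1) = 0xE56D
s_3 = Round(s_2, k_2) = 0x39EF
s_4 = Round(s_3, k_3) = 0x2424
s_5 = Round(s_4, k_4) = 0x0642
s_6 = Round(s_5, k_5) = 0x485F
s_7 = Round(s_6, k_6) = 0x7BC8

0x0642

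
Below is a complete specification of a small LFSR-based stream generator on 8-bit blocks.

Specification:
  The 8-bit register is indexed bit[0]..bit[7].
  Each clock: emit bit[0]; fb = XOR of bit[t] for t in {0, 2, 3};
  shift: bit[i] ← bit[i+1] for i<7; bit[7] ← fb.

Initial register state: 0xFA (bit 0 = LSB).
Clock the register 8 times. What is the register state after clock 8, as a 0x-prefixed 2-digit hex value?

reg_0 = 0xFA
clock 1: out=0, reg = 0xFD
clock 2: out=1, reg = 0xFE
clock 3: out=0, reg = 0x7F
clock 4: out=1, reg = 0xBF
clock 5: out=1, reg = 0xDF
clock 6: out=1, reg = 0xEF
clock 7: out=1, reg = 0xF7
clock 8: out=1, reg = 0x7B

0x7B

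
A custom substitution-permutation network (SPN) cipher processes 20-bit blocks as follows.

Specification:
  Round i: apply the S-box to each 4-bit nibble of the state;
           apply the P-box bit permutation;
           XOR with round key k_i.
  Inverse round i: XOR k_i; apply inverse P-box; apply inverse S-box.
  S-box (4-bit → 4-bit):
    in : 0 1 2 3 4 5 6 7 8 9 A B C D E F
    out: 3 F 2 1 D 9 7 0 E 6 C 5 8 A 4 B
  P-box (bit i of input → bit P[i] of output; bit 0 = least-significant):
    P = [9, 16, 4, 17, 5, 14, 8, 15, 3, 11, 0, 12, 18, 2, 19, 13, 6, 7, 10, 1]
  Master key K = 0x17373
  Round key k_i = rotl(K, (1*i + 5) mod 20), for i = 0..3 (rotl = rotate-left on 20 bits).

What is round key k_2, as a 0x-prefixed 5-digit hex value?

K = 0x17373
k_0 = rotl(K, (1*0+5) mod 20) = rotl(K, 5) = 0xE6E62
k_1 = rotl(K, (1*1+5) mod 20) = rotl(K, 6) = 0xCDCC5
k_2 = rotl(K, (1*2+5) mod 20) = rotl(K, 7) = 0x9B98B

0x9B98B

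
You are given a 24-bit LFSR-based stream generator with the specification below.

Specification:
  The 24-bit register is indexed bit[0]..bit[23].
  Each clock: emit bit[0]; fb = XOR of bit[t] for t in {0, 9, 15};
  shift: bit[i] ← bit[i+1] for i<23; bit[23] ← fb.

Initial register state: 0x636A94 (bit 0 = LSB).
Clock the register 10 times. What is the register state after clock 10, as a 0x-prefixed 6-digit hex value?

0x79D8DA

reg_0 = 0x636A94
clock 1: out=0, reg = 0xB1B54A
clock 2: out=0, reg = 0xD8DAA5
clock 3: out=1, reg = 0xEC6D52
clock 4: out=0, reg = 0x7636A9
clock 5: out=1, reg = 0x3B1B54
clock 6: out=0, reg = 0x9D8DAA
clock 7: out=0, reg = 0xCEC6D5
clock 8: out=1, reg = 0xE7636A
clock 9: out=0, reg = 0xF3B1B5
clock 10: out=1, reg = 0x79D8DA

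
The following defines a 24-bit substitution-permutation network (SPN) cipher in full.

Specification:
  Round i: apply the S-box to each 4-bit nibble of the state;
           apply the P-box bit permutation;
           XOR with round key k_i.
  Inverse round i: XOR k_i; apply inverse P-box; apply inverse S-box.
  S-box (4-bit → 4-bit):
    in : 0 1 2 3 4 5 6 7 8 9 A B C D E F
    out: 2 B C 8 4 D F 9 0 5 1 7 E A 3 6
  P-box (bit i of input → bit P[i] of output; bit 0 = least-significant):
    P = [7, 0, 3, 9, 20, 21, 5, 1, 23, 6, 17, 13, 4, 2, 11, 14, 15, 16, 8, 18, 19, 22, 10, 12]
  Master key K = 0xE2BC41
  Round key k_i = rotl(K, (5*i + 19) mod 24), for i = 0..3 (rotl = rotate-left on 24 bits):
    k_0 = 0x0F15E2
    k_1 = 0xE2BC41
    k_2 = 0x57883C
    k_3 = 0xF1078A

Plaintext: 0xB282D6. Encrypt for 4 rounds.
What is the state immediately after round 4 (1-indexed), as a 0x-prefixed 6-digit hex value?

s_0 = plaintext = 0xB282D6
s_1 = Round(s_0, k_0) = 0x613269
s_2 = Round(s_1, k_1) = 0x9D48EB
s_3 = Round(s_2, k_2) = 0x6A84B5
s_4 = Round(s_3, k_3) = 0x8B9122

0x8B9122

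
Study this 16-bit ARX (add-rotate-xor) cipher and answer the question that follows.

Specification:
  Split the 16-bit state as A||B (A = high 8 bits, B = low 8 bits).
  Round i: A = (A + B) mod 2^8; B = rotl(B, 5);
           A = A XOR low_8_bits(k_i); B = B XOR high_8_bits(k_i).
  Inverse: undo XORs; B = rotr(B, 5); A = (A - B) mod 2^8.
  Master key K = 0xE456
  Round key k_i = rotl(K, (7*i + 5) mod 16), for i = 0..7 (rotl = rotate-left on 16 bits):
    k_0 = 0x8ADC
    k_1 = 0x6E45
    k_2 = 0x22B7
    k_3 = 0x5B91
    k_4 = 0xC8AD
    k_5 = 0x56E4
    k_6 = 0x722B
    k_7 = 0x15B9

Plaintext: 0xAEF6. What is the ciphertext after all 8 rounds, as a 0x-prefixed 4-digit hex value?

s_0 = plaintext = 0xAEF6
s_1 = Round(s_0, k_0) = 0x7854
s_2 = Round(s_1, k_1) = 0x89E4
s_3 = Round(s_2, k_2) = 0xDABE
s_4 = Round(s_3, k_3) = 0x098C
s_5 = Round(s_4, k_4) = 0x3859
s_6 = Round(s_5, k_5) = 0x757D
s_7 = Round(s_6, k_6) = 0xD9DD
s_8 = Round(s_7, k_7) = 0x0FAE

0x0FAE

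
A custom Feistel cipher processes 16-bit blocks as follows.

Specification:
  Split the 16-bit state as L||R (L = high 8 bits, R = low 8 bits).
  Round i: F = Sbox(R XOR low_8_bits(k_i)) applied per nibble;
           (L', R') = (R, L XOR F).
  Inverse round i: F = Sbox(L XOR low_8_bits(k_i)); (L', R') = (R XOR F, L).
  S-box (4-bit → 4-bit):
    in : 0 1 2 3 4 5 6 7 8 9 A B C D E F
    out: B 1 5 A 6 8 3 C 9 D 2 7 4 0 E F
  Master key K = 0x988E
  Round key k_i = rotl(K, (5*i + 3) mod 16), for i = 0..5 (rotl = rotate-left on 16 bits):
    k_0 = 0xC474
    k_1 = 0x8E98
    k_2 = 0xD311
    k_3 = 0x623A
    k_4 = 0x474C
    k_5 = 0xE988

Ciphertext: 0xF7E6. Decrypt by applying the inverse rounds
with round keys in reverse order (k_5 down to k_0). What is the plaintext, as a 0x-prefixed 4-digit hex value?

0xF5C5

s_0 = ciphertext = 0xF7E6
s_1 = InvRound(s_0, k_5) = 0x29F7
s_2 = InvRound(s_1, k_4) = 0xCF29
s_3 = InvRound(s_2, k_3) = 0xD1CF
s_4 = InvRound(s_3, k_2) = 0x84D1
s_5 = InvRound(s_4, k_1) = 0xC584
s_6 = InvRound(s_5, k_0) = 0xF5C5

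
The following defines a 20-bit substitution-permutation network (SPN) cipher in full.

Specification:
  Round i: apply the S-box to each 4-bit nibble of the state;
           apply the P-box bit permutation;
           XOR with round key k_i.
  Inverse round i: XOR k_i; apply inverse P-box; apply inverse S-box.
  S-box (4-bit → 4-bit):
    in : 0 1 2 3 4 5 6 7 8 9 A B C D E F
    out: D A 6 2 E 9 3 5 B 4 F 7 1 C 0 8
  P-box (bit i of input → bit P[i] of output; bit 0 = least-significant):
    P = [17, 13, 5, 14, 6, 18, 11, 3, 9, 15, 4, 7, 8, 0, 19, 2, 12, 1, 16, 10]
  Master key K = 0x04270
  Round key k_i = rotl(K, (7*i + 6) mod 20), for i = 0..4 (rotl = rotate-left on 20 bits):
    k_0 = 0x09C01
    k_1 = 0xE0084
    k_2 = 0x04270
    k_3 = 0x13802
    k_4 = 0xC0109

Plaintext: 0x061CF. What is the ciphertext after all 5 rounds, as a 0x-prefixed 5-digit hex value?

s_0 = plaintext = 0x061CF
s_1 = Round(s_0, k_0) = 0x149C0
s_2 = Round(s_1, k_1) = 0x444F3
s_3 = Round(s_2, k_2) = 0x9E6EF
s_4 = Round(s_3, k_3) = 0x0FA02
s_5 = Round(s_4, k_4) = 0xDBFF5

0xDBFF5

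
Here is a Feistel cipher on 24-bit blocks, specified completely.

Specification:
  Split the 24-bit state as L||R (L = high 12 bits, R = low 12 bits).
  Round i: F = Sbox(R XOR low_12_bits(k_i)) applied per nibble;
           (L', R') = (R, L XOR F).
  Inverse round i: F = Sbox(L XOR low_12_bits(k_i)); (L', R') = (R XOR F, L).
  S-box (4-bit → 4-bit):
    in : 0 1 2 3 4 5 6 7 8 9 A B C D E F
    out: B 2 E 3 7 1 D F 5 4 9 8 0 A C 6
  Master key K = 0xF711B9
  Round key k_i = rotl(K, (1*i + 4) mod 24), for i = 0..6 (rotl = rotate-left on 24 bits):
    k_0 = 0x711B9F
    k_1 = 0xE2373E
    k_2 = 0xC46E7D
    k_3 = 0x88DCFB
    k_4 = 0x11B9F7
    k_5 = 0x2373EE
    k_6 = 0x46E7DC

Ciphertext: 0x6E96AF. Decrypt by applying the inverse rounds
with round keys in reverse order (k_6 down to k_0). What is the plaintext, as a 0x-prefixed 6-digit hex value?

0x7A0C32

s_0 = ciphertext = 0x6E96AF
s_1 = InvRound(s_0, k_6) = 0x49E6E9
s_2 = InvRound(s_1, k_5) = 0x91249E
s_3 = InvRound(s_2, k_4) = 0xF5F912
s_4 = InvRound(s_3, k_3) = 0xA85F5F
s_5 = InvRound(s_4, k_2) = 0x83AA85
s_6 = InvRound(s_5, k_1) = 0xC3283A
s_7 = InvRound(s_6, k_0) = 0x7A0C32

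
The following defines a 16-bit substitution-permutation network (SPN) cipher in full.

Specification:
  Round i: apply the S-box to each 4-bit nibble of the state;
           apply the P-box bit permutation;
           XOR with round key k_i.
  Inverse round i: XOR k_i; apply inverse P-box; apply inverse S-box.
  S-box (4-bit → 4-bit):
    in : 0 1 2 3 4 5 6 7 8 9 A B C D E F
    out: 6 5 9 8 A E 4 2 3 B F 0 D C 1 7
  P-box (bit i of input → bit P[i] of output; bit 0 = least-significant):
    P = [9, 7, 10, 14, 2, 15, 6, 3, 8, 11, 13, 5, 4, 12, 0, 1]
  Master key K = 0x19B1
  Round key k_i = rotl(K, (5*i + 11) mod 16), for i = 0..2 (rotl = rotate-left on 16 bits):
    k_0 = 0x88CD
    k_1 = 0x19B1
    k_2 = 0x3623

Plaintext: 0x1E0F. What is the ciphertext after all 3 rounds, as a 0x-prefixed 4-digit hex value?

0xD6E6

s_0 = plaintext = 0x1E0F
s_1 = Round(s_0, k_0) = 0x0F1C
s_2 = Round(s_1, k_1) = 0x66F4
s_3 = Round(s_2, k_2) = 0xD6E6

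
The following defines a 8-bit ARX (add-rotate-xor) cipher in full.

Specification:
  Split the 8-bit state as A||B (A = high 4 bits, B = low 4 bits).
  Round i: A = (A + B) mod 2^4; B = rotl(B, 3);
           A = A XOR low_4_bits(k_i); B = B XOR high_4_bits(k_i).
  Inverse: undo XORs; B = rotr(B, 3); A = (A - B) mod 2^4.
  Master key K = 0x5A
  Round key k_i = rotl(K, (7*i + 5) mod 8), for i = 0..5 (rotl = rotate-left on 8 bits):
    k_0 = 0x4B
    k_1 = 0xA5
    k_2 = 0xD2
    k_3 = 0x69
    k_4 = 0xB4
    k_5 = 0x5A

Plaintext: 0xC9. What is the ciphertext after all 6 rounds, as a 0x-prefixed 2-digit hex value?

s_0 = plaintext = 0xC9
s_1 = Round(s_0, k_0) = 0xE8
s_2 = Round(s_1, k_1) = 0x3E
s_3 = Round(s_2, k_2) = 0x3A
s_4 = Round(s_3, k_3) = 0x43
s_5 = Round(s_4, k_4) = 0x32
s_6 = Round(s_5, k_5) = 0xF4

0xF4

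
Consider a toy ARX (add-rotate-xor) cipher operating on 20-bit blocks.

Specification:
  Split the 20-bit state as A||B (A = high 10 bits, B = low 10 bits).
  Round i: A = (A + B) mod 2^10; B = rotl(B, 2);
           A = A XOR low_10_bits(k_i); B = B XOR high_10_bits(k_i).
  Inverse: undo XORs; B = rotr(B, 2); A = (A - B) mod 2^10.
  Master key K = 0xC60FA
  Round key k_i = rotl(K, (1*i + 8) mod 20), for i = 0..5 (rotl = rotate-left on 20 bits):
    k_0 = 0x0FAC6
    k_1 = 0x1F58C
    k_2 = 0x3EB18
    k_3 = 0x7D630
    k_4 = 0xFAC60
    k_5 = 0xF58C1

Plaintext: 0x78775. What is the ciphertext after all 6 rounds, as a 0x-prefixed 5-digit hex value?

s_0 = plaintext = 0x78775
s_1 = Round(s_0, k_0) = 0xE41E9
s_2 = Round(s_1, k_1) = 0x3D7D8
s_3 = Round(s_2, k_2) = 0xF5799
s_4 = Round(s_3, k_3) = 0x57B92
s_5 = Round(s_4, k_4) = 0x241A0
s_6 = Round(s_5, k_5) = 0xBC557

0xBC557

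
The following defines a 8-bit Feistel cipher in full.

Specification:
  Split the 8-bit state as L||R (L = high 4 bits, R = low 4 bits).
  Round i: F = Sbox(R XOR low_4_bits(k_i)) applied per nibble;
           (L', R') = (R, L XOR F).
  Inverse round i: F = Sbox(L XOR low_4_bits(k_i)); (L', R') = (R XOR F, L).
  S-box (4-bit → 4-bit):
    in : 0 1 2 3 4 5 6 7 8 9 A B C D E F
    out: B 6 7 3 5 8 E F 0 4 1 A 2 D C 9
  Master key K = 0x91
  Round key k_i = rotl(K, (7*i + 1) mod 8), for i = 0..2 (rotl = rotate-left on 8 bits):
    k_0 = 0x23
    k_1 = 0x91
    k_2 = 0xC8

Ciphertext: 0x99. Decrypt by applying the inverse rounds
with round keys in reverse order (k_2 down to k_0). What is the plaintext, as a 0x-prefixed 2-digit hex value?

s_0 = ciphertext = 0x99
s_1 = InvRound(s_0, k_2) = 0xF9
s_2 = InvRound(s_1, k_1) = 0x5F
s_3 = InvRound(s_2, k_0) = 0x15

0x15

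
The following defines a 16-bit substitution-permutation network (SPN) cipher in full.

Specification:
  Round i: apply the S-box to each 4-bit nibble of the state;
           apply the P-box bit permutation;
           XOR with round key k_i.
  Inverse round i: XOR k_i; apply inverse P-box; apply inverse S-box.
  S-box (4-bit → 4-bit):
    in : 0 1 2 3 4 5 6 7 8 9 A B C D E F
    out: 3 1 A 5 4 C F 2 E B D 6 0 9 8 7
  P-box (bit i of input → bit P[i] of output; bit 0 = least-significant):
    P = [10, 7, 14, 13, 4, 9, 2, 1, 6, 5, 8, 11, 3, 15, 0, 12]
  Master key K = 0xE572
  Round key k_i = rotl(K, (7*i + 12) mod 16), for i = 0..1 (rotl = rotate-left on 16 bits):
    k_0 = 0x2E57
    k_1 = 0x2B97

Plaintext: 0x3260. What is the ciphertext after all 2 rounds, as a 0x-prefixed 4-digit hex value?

0xDB75

s_0 = plaintext = 0x3260
s_1 = Round(s_0, k_0) = 0x20E8
s_2 = Round(s_1, k_1) = 0xDB75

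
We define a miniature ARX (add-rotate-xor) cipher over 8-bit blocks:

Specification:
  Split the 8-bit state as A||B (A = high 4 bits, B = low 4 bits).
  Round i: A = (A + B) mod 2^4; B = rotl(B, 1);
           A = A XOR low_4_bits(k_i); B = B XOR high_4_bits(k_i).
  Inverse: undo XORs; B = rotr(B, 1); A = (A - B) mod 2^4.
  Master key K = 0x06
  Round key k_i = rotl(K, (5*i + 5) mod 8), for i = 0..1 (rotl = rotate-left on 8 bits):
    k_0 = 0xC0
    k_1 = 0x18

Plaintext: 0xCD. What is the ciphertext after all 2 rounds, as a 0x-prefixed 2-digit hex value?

s_0 = plaintext = 0xCD
s_1 = Round(s_0, k_0) = 0x97
s_2 = Round(s_1, k_1) = 0x8F

0x8F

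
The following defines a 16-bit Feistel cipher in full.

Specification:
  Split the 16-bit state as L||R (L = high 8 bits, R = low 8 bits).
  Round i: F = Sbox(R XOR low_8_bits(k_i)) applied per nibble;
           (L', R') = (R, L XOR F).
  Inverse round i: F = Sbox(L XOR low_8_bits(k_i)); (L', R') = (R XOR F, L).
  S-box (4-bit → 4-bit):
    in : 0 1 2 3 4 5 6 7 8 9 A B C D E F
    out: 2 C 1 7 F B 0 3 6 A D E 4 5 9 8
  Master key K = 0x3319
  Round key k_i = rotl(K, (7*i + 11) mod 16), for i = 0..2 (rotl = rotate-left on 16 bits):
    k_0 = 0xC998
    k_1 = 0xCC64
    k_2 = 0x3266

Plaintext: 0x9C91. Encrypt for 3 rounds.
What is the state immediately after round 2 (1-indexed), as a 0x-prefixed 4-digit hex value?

s_0 = plaintext = 0x9C91
s_1 = Round(s_0, k_0) = 0x91B6
s_2 = Round(s_1, k_1) = 0xB6C0
s_3 = Round(s_2, k_2) = 0xC066

0xB6C0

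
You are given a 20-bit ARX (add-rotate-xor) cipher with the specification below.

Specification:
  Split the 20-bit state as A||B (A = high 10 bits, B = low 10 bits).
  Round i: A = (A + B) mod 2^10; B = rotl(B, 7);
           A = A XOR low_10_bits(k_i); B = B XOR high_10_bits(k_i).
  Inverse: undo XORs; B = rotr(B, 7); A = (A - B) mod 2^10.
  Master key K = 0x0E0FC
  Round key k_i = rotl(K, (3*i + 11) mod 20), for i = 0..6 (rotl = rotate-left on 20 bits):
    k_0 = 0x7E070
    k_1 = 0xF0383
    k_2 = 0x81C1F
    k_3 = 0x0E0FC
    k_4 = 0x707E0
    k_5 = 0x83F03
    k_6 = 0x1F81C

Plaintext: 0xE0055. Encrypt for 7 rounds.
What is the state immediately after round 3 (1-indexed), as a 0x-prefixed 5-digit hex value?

0xD7552

s_0 = plaintext = 0xE0055
s_1 = Round(s_0, k_0) = 0xE9772
s_2 = Round(s_1, k_1) = 0x252AE
s_3 = Round(s_2, k_2) = 0xD7552
s_4 = Round(s_3, k_3) = 0x14D12
s_5 = Round(s_4, k_4) = 0xA14E3
s_6 = Round(s_5, k_5) = 0x1AF93
s_7 = Round(s_6, k_6) = 0xF898C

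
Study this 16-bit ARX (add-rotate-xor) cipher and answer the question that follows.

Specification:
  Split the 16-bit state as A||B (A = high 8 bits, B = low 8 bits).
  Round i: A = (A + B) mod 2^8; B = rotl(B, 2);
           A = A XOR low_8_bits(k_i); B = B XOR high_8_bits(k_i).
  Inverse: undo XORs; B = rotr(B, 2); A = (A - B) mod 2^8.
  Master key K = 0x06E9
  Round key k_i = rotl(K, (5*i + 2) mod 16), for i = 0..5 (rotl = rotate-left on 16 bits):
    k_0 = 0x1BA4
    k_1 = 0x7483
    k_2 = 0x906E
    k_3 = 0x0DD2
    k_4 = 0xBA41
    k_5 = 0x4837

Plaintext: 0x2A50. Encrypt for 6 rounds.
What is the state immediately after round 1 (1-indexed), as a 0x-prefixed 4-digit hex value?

s_0 = plaintext = 0x2A50
s_1 = Round(s_0, k_0) = 0xDE5A
s_2 = Round(s_1, k_1) = 0xBB1D
s_3 = Round(s_2, k_2) = 0xB6E4
s_4 = Round(s_3, k_3) = 0x489E
s_5 = Round(s_4, k_4) = 0xA7C0
s_6 = Round(s_5, k_5) = 0x504B

0xDE5A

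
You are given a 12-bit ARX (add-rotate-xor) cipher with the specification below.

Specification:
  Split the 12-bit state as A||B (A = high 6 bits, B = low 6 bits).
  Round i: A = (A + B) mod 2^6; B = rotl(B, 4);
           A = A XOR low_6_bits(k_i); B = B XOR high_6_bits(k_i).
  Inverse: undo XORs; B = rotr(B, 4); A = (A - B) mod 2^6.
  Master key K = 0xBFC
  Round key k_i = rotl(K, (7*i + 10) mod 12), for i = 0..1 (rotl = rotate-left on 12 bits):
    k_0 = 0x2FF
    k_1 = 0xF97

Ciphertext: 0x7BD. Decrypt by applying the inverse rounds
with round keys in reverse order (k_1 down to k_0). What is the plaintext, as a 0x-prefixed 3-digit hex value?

s_0 = ciphertext = 0x7BD
s_1 = InvRound(s_0, k_1) = 0xF4C
s_2 = InvRound(s_1, k_0) = 0x99C

0x99C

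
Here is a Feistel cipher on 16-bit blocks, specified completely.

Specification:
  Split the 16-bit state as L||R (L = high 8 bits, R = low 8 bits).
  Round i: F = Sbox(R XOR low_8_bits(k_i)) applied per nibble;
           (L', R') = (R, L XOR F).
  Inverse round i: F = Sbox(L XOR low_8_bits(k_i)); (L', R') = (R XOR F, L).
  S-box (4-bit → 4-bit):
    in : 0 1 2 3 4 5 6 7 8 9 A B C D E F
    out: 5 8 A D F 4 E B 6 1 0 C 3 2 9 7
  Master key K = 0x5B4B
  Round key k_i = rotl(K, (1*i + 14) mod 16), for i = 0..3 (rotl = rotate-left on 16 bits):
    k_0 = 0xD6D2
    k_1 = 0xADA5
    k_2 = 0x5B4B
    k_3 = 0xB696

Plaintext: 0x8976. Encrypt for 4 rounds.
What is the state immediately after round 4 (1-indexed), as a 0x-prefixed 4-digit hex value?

0x938F

s_0 = plaintext = 0x8976
s_1 = Round(s_0, k_0) = 0x7686
s_2 = Round(s_1, k_1) = 0x86DB
s_3 = Round(s_2, k_2) = 0xDB93
s_4 = Round(s_3, k_3) = 0x938F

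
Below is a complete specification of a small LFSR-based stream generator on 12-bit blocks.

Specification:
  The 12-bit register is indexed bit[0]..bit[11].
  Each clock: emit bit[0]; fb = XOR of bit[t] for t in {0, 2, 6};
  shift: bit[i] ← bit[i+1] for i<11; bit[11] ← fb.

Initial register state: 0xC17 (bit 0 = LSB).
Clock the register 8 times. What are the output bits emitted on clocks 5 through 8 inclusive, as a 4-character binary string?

reg_0 = 0xC17
clock 1: out=1, reg = 0x60B
clock 2: out=1, reg = 0xB05
clock 3: out=1, reg = 0x582
clock 4: out=0, reg = 0x2C1
clock 5: out=1, reg = 0x160
clock 6: out=0, reg = 0x8B0
clock 7: out=0, reg = 0x458
clock 8: out=0, reg = 0xA2C

1000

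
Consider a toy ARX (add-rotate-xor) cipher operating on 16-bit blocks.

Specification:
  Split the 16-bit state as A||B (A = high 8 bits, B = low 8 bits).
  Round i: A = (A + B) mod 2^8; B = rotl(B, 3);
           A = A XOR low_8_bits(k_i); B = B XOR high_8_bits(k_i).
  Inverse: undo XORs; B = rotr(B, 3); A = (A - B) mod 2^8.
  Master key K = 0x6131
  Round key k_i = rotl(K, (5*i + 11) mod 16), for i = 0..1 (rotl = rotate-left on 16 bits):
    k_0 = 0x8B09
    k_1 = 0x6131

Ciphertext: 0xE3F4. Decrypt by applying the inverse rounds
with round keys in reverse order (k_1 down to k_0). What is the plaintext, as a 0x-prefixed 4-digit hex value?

0x0227

s_0 = ciphertext = 0xE3F4
s_1 = InvRound(s_0, k_1) = 0x20B2
s_2 = InvRound(s_1, k_0) = 0x0227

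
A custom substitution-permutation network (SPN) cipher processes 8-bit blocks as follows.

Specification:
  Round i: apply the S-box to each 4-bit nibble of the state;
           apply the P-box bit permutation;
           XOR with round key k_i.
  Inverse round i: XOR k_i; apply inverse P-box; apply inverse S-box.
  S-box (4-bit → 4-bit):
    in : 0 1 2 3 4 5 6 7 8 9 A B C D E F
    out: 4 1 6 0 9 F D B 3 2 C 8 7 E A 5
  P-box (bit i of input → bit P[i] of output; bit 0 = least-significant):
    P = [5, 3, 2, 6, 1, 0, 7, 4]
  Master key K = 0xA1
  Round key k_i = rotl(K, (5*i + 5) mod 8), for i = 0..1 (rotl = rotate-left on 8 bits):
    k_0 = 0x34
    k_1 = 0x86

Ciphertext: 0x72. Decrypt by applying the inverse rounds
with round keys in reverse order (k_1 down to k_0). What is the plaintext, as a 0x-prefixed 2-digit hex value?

s_0 = ciphertext = 0x72
s_1 = InvRound(s_0, k_1) = 0xA6
s_2 = InvRound(s_1, k_0) = 0x63

0x63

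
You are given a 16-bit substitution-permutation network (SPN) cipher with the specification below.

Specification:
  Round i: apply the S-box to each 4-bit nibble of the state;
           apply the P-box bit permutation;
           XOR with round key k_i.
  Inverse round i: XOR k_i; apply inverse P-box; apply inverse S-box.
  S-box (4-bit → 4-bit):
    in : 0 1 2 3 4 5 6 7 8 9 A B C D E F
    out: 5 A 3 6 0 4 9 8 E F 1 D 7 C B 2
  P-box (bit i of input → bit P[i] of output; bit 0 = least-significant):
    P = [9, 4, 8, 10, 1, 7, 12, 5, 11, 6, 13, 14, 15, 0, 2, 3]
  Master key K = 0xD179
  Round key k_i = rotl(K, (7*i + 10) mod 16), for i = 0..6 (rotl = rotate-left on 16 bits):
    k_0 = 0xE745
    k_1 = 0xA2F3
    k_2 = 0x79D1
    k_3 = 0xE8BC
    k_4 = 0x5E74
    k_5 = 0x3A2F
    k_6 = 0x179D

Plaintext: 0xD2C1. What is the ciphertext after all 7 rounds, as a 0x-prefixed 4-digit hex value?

0x86BA

s_0 = plaintext = 0xD2C1
s_1 = Round(s_0, k_0) = 0xFB9B
s_2 = Round(s_1, k_1) = 0xDD50
s_3 = Round(s_2, k_2) = 0x0ADD
s_4 = Round(s_3, k_3) = 0x7598
s_5 = Round(s_4, k_4) = 0x6BCE
s_6 = Round(s_5, k_5) = 0xC4B5
s_7 = Round(s_6, k_6) = 0x86BA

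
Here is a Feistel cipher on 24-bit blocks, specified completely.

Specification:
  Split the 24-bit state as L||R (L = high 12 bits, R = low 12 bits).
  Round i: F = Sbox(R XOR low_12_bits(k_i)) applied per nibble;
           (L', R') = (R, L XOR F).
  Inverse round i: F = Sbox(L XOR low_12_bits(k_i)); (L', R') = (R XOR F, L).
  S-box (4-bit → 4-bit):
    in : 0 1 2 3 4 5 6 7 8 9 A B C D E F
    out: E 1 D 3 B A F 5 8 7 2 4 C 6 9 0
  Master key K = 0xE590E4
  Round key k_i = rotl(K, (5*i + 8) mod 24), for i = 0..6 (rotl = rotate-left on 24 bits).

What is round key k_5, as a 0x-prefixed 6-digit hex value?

K = 0xE590E4
k_0 = rotl(K, (5*0+8) mod 24) = rotl(K, 8) = 0x90E4E5
k_1 = rotl(K, (5*1+8) mod 24) = rotl(K, 13) = 0x1C9CB2
k_2 = rotl(K, (5*2+8) mod 24) = rotl(K, 18) = 0x939643
k_3 = rotl(K, (5*3+8) mod 24) = rotl(K, 23) = 0x72C872
k_4 = rotl(K, (5*4+8) mod 24) = rotl(K, 4) = 0x590E4E
k_5 = rotl(K, (5*5+8) mod 24) = rotl(K, 9) = 0x21C9CB

0x21C9CB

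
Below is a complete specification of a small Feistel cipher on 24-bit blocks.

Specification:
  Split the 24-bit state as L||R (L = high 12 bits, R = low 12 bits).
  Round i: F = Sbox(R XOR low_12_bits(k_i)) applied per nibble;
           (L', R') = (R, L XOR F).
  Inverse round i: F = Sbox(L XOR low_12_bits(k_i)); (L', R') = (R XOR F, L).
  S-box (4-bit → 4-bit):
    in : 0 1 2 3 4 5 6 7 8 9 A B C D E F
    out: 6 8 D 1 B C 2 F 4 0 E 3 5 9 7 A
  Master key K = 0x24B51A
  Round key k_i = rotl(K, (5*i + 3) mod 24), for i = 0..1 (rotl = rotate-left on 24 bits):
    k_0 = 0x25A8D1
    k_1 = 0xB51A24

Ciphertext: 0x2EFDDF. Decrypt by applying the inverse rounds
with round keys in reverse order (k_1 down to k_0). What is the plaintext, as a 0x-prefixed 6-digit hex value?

0xA2698C

s_0 = ciphertext = 0x2EFDDF
s_1 = InvRound(s_0, k_1) = 0x98C2EF
s_2 = InvRound(s_1, k_0) = 0xA2698C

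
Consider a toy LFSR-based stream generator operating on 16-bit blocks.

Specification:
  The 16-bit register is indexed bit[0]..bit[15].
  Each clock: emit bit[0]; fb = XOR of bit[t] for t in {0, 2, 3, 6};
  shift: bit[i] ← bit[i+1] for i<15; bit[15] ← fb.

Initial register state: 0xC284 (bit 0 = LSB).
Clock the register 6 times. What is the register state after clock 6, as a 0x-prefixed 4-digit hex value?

reg_0 = 0xC284
clock 1: out=0, reg = 0xE142
clock 2: out=0, reg = 0xF0A1
clock 3: out=1, reg = 0xF850
clock 4: out=0, reg = 0xFC28
clock 5: out=0, reg = 0xFE14
clock 6: out=0, reg = 0xFF0A

0xFF0A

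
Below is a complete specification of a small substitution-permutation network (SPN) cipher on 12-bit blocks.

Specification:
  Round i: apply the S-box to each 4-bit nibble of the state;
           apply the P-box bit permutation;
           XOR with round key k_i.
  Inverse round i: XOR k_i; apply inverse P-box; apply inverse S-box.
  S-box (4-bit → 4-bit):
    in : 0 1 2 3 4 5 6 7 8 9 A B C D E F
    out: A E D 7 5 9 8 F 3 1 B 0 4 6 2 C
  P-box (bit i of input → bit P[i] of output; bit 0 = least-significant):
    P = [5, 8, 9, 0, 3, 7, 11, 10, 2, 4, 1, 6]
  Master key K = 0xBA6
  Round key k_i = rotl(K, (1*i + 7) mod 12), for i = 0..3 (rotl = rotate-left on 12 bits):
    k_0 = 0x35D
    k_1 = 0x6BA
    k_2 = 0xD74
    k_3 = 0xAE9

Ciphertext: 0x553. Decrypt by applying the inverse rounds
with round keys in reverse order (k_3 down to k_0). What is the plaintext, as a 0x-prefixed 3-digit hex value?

s_0 = ciphertext = 0x553
s_1 = InvRound(s_0, k_3) = 0xD73
s_2 = InvRound(s_1, k_2) = 0x4B6
s_3 = InvRound(s_2, k_1) = 0x99C
s_4 = InvRound(s_3, k_0) = 0x6DF

0x6DF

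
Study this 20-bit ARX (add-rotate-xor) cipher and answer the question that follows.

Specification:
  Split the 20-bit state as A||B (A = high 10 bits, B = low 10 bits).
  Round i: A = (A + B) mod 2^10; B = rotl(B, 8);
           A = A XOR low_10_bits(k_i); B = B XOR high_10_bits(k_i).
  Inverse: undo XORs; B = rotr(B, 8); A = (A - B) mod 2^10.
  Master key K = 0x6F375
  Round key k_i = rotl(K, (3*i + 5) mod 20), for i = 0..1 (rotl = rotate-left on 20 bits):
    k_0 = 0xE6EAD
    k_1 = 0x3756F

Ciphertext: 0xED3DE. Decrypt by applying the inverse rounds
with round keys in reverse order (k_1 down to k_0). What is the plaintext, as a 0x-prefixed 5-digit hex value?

s_0 = ciphertext = 0xED3DE
s_1 = InvRound(s_0, k_1) = 0xB300F
s_2 = InvRound(s_1, k_0) = 0x83A53

0x83A53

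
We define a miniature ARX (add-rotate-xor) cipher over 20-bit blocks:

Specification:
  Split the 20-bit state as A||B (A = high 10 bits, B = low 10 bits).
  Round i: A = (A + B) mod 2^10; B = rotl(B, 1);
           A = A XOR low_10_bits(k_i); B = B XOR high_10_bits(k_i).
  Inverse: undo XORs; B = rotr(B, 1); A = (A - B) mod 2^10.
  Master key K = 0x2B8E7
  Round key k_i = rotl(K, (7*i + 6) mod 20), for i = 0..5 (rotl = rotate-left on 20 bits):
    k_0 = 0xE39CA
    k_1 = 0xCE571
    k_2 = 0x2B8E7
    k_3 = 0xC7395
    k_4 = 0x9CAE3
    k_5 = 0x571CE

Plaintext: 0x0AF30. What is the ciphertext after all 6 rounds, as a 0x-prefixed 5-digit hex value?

s_0 = plaintext = 0x0AF30
s_1 = Round(s_0, k_0) = 0xA45EF
s_2 = Round(s_1, k_1) = 0x7C4E7
s_3 = Round(s_2, k_2) = 0x8FD60
s_4 = Round(s_3, k_3) = 0x029DC
s_5 = Round(s_4, k_4) = 0xC15CA
s_6 = Round(s_5, k_5) = 0x406C8

0x406C8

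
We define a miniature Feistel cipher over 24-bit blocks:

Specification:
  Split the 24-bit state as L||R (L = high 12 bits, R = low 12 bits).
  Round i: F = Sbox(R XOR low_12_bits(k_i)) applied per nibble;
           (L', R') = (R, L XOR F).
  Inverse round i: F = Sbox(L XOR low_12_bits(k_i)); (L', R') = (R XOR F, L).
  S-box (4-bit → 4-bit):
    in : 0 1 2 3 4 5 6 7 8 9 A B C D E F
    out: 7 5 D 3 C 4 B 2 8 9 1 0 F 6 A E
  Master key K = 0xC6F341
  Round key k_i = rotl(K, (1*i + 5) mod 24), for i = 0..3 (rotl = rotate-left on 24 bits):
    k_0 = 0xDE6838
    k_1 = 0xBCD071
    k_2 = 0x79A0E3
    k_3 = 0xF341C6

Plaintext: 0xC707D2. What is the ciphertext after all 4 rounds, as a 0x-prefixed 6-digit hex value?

0x30A73A

s_0 = plaintext = 0xC707D2
s_1 = Round(s_0, k_0) = 0x7D22D1
s_2 = Round(s_1, k_1) = 0x2D1AC5
s_3 = Round(s_2, k_2) = 0xAC530A
s_4 = Round(s_3, k_3) = 0x30A73A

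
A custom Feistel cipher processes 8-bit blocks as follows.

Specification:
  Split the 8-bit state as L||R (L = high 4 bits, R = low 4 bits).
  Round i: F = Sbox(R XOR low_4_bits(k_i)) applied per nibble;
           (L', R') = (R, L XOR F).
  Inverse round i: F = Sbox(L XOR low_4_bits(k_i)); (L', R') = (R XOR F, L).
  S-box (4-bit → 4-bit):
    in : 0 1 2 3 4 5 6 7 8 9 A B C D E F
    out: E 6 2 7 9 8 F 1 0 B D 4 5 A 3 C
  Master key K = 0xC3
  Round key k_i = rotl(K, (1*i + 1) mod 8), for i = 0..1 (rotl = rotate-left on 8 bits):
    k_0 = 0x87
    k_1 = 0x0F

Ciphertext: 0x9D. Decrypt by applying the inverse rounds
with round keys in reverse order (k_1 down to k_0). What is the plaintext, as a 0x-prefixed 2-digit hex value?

0x12

s_0 = ciphertext = 0x9D
s_1 = InvRound(s_0, k_1) = 0x29
s_2 = InvRound(s_1, k_0) = 0x12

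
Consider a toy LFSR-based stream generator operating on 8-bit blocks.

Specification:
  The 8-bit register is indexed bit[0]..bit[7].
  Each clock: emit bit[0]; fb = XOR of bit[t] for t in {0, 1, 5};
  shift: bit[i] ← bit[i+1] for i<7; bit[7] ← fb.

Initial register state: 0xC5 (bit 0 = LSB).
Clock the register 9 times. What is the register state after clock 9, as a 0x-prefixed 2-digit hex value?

reg_0 = 0xC5
clock 1: out=1, reg = 0xE2
clock 2: out=0, reg = 0x71
clock 3: out=1, reg = 0x38
clock 4: out=0, reg = 0x9C
clock 5: out=0, reg = 0x4E
clock 6: out=0, reg = 0xA7
clock 7: out=1, reg = 0xD3
clock 8: out=1, reg = 0x69
clock 9: out=1, reg = 0x34

0x34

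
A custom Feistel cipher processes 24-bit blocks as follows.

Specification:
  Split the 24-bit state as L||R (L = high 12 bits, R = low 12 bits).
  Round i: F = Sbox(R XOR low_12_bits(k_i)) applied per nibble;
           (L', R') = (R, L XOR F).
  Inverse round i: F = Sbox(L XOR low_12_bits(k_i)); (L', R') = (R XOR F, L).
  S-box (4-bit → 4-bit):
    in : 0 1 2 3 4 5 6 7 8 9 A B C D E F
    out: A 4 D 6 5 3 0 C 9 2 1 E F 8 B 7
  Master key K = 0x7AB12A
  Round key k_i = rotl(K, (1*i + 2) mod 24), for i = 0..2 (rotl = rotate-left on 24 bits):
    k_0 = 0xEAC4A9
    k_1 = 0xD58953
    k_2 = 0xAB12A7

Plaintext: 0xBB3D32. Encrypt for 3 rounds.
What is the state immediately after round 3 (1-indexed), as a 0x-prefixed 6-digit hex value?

s_0 = plaintext = 0xBB3D32
s_1 = Round(s_0, k_0) = 0xD3299D
s_2 = Round(s_1, k_1) = 0x99D7C9
s_3 = Round(s_2, k_2) = 0x7C9A96

0x7C9A96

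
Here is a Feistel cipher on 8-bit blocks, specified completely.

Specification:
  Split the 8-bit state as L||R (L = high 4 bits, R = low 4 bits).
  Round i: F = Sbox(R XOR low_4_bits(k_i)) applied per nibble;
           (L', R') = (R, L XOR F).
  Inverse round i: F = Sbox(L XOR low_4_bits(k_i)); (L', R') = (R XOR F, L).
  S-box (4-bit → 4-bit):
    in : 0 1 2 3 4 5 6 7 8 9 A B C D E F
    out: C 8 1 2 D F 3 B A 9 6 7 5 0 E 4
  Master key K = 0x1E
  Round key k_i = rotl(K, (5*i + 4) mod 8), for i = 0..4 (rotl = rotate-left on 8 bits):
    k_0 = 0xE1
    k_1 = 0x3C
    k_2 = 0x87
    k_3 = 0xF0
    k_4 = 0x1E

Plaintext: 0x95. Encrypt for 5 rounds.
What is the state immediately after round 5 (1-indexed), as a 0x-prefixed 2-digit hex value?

s_0 = plaintext = 0x95
s_1 = Round(s_0, k_0) = 0x54
s_2 = Round(s_1, k_1) = 0x4F
s_3 = Round(s_2, k_2) = 0xFE
s_4 = Round(s_3, k_3) = 0xE1
s_5 = Round(s_4, k_4) = 0x1A

0x1A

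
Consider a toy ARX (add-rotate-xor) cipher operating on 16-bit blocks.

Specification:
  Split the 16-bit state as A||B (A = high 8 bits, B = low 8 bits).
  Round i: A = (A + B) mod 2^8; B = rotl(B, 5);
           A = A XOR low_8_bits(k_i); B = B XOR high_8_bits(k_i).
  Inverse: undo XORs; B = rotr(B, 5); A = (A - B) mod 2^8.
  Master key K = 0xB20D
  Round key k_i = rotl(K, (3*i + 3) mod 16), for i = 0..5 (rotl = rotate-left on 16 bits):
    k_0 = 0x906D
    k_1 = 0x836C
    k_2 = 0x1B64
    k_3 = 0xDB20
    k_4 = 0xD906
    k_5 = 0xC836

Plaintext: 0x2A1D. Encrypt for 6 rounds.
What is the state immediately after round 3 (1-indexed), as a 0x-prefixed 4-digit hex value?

0x72A7

s_0 = plaintext = 0x2A1D
s_1 = Round(s_0, k_0) = 0x2A33
s_2 = Round(s_1, k_1) = 0x31E5
s_3 = Round(s_2, k_2) = 0x72A7
s_4 = Round(s_3, k_3) = 0x392F
s_5 = Round(s_4, k_4) = 0x6E3C
s_6 = Round(s_5, k_5) = 0x9C4F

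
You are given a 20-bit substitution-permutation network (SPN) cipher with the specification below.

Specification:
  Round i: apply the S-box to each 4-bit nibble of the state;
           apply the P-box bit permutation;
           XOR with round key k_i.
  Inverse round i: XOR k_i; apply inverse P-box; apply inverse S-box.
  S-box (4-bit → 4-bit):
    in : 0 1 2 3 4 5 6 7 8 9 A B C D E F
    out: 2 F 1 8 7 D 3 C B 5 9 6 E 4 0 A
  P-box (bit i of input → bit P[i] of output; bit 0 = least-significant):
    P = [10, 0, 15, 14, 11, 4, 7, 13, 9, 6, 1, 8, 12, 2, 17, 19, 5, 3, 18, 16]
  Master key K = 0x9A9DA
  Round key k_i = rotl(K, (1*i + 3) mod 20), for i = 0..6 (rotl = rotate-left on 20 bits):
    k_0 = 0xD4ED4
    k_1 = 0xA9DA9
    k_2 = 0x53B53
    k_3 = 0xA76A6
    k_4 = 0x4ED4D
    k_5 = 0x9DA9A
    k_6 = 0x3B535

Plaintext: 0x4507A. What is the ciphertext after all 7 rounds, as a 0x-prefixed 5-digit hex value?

0x0B536

s_0 = plaintext = 0x4507A
s_1 = Round(s_0, k_0) = 0x33A3C
s_2 = Round(s_1, k_1) = 0x37EA8
s_3 = Round(s_2, k_2) = 0xE5752
s_4 = Round(s_3, k_3) = 0x04B24
s_5 = Round(s_4, k_4) = 0x67102
s_6 = Round(s_5, k_5) = 0x3DDE0
s_7 = Round(s_6, k_6) = 0x0B536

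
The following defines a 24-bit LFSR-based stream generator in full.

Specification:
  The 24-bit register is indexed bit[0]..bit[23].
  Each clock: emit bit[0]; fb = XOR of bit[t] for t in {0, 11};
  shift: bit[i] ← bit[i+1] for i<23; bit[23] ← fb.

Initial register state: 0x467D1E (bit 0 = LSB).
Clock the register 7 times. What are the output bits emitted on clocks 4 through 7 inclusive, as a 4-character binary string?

reg_0 = 0x467D1E
clock 1: out=0, reg = 0xA33E8F
clock 2: out=1, reg = 0x519F47
clock 3: out=1, reg = 0x28CFA3
clock 4: out=1, reg = 0x1467D1
clock 5: out=1, reg = 0x8A33E8
clock 6: out=0, reg = 0x4519F4
clock 7: out=0, reg = 0xA28CFA

1100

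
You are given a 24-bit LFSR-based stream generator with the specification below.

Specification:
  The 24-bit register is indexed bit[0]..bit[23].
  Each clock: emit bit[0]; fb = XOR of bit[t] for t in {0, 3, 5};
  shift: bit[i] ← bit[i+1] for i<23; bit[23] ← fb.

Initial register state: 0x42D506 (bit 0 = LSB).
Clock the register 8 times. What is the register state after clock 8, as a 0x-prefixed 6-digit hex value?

reg_0 = 0x42D506
clock 1: out=0, reg = 0x216A83
clock 2: out=1, reg = 0x90B541
clock 3: out=1, reg = 0xC85AA0
clock 4: out=0, reg = 0xE42D50
clock 5: out=0, reg = 0x7216A8
clock 6: out=0, reg = 0x390B54
clock 7: out=0, reg = 0x1C85AA
clock 8: out=0, reg = 0x0E42D5

0x0E42D5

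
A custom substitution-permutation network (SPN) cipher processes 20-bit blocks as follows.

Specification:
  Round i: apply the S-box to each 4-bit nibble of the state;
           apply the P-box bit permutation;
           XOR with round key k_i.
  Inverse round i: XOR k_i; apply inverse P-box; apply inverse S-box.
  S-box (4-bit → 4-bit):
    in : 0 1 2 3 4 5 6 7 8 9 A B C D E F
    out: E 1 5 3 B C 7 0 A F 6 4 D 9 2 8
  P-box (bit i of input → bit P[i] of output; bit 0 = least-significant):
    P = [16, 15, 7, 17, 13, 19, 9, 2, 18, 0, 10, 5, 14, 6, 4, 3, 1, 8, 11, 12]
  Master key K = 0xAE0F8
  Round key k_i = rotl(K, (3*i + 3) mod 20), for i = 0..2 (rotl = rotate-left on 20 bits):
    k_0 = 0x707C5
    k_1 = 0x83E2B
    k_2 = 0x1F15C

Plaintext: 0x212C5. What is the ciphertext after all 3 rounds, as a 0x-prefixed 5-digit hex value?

0x2AFD1

s_0 = plaintext = 0x212C5
s_1 = Round(s_0, k_0) = 0x16943
s_2 = Round(s_1, k_1) = 0x5DA5C
s_3 = Round(s_2, k_2) = 0x2AFD1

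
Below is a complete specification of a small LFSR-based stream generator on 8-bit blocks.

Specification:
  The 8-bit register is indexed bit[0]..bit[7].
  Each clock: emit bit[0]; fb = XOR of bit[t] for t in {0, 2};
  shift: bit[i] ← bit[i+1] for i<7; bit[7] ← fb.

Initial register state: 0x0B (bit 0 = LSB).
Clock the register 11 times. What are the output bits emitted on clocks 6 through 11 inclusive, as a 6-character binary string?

reg_0 = 0x0B
clock 1: out=1, reg = 0x85
clock 2: out=1, reg = 0x42
clock 3: out=0, reg = 0x21
clock 4: out=1, reg = 0x90
clock 5: out=0, reg = 0x48
clock 6: out=0, reg = 0x24
clock 7: out=0, reg = 0x92
clock 8: out=0, reg = 0x49
clock 9: out=1, reg = 0xA4
clock 10: out=0, reg = 0xD2
clock 11: out=0, reg = 0x69

000100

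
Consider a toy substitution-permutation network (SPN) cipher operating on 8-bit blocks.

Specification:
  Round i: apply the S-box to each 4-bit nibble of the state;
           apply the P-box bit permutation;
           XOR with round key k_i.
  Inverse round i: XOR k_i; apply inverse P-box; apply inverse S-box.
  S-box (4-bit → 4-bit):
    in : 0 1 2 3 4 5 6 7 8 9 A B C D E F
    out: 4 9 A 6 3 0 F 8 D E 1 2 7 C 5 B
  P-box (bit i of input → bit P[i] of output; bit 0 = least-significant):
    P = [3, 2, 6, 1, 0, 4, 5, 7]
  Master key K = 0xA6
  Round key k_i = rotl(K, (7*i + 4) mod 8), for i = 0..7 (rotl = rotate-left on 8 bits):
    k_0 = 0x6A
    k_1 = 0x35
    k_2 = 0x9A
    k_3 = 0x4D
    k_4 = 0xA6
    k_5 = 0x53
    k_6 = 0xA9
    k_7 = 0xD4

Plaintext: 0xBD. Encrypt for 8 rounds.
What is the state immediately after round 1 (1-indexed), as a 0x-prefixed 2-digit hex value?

0x38

s_0 = plaintext = 0xBD
s_1 = Round(s_0, k_0) = 0x38
s_2 = Round(s_1, k_1) = 0x4F
s_3 = Round(s_2, k_2) = 0x85
s_4 = Round(s_3, k_3) = 0xEC
s_5 = Round(s_4, k_4) = 0xCB
s_6 = Round(s_5, k_5) = 0x66
s_7 = Round(s_6, k_6) = 0x56
s_8 = Round(s_7, k_7) = 0x9A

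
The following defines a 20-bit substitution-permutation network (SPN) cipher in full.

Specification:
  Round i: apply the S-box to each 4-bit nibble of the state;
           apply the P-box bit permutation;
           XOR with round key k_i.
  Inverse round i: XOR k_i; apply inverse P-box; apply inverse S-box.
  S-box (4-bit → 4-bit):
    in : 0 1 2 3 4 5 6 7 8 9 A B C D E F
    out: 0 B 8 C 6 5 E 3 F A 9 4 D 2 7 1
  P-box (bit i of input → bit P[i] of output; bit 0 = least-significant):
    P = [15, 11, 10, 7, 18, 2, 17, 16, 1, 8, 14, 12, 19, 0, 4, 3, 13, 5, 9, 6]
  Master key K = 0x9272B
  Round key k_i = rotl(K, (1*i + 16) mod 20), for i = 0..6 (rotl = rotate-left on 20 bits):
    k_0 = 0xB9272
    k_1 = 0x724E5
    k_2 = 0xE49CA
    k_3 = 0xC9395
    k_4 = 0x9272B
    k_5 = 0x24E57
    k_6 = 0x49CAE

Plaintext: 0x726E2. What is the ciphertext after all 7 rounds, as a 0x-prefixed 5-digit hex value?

0xCC046

s_0 = plaintext = 0x726E2
s_1 = Round(s_0, k_0) = 0xDE3DE
s_2 = Round(s_1, k_1) = 0xFF8D0
s_3 = Round(s_2, k_2) = 0x638CC
s_4 = Round(s_3, k_3) = 0xB446F
s_5 = Round(s_4, k_4) = 0xAE43E
s_6 = Round(s_5, k_5) = 0x9A306
s_7 = Round(s_6, k_6) = 0xCC046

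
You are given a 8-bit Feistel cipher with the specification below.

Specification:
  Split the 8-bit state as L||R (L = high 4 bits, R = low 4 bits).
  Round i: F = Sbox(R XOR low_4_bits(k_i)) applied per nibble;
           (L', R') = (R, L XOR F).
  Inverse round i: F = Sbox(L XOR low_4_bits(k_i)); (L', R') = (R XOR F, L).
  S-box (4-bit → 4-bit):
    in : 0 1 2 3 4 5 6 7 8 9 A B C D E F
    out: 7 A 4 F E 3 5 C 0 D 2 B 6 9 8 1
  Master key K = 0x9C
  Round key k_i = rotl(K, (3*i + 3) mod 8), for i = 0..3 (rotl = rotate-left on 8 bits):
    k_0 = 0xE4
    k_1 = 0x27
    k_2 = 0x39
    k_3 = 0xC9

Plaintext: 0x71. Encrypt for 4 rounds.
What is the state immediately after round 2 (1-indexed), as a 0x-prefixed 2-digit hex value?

s_0 = plaintext = 0x71
s_1 = Round(s_0, k_0) = 0x14
s_2 = Round(s_1, k_1) = 0x4E
s_3 = Round(s_2, k_2) = 0xE8
s_4 = Round(s_3, k_3) = 0x84

0x4E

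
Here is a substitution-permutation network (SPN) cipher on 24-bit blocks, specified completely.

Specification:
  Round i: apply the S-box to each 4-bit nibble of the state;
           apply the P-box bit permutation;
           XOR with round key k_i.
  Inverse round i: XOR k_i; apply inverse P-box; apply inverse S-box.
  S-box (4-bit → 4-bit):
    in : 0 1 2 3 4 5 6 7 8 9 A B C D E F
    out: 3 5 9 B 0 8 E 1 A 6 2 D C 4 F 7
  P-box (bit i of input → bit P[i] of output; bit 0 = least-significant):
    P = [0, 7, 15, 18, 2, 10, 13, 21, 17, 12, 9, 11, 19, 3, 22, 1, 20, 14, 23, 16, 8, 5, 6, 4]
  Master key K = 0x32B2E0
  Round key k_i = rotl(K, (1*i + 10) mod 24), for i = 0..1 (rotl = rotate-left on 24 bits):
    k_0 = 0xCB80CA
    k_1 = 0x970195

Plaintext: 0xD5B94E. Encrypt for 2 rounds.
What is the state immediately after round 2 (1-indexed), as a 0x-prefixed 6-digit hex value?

s_0 = plaintext = 0xD5B94E
s_1 = Round(s_0, k_0) = 0x861209
s_2 = Round(s_1, k_1) = 0x5CCD21

0x5CCD21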